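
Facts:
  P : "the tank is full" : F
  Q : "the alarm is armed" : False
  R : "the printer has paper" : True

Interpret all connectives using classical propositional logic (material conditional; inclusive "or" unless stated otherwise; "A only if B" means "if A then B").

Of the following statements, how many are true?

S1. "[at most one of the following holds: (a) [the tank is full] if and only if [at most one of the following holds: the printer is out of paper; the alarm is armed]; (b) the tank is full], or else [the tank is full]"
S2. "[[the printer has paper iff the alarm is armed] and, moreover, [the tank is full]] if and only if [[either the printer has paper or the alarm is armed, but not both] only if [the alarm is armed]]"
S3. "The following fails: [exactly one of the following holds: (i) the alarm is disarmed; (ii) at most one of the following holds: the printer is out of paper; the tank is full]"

3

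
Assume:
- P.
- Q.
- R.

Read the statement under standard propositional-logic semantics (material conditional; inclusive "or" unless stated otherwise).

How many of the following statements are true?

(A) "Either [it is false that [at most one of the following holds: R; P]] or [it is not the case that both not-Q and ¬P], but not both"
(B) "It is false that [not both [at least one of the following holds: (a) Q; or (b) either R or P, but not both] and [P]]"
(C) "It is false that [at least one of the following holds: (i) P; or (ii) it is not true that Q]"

1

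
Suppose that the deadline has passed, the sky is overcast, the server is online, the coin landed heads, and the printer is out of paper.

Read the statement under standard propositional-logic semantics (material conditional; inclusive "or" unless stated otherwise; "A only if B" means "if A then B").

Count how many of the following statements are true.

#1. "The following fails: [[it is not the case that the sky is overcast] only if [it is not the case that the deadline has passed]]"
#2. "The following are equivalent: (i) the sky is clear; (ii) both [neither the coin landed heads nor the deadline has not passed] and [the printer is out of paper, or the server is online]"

1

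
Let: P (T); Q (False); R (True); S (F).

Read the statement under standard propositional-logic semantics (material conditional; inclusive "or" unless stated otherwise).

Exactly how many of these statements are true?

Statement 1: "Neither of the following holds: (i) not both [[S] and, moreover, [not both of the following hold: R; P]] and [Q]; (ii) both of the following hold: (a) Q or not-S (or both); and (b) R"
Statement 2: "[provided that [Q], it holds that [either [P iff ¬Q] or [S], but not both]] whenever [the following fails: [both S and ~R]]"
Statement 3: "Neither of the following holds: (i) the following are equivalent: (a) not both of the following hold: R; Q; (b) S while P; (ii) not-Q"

1

Statement 1: This is ((S ∧ (R ↑ P)) ↑ Q) ↓ ((Q ∨ ¬S) ∧ R).

R ↑ P = T ↑ T = F
S ∧ (R ↑ P) = F ∧ F = F
(S ∧ (R ↑ P)) ↑ Q = F ↑ F = T
¬S = ¬F = T
Q ∨ ¬S = F ∨ T = T
(Q ∨ ¬S) ∧ R = T ∧ T = T
((S ∧ (R ↑ P)) ↑ Q) ↓ ((Q ∨ ¬S) ∧ R) = T ↓ T = F
Thus Statement 1 is false.

Statement 2: This is ¬(S ∧ ¬R) → (Q → ((P ↔ ¬Q) ⊕ S)).

¬R = ¬T = F
S ∧ ¬R = F ∧ F = F
¬(S ∧ ¬R) = ¬F = T
¬Q = ¬F = T
P ↔ ¬Q = T ↔ T = T
(P ↔ ¬Q) ⊕ S = T ⊕ F = T
Q → ((P ↔ ¬Q) ⊕ S) = F → T = T
¬(S ∧ ¬R) → (Q → ((P ↔ ¬Q) ⊕ S)) = T → T = T
Thus Statement 2 is true.

Statement 3: In symbols: ((R ↑ Q) ↔ (S ∧ P)) ↓ ¬Q

R ↑ Q = T ↑ F = T
S ∧ P = F ∧ T = F
(R ↑ Q) ↔ (S ∧ P) = T ↔ F = F
¬Q = ¬F = T
((R ↑ Q) ↔ (S ∧ P)) ↓ ¬Q = F ↓ T = F
So Statement 3 is false.

1 of the 3 statements is true (Statement 2).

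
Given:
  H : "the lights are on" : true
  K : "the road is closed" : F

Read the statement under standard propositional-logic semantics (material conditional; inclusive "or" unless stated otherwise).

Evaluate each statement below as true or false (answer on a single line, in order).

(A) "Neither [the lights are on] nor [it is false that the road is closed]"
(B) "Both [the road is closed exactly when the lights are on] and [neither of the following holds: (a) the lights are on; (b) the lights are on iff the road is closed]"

(A) F, (B) F

(A): In symbols: H ↓ ¬K

¬K = ¬F = T
H ↓ ¬K = T ↓ T = F
Hence (A) is false.

(B): Formalization: (K ↔ H) ∧ (H ↓ (H ↔ K))

K ↔ H = F ↔ T = F
H ↔ K = T ↔ F = F
H ↓ (H ↔ K) = T ↓ F = F
(K ↔ H) ∧ (H ↓ (H ↔ K)) = F ∧ F = F
Hence (B) is false.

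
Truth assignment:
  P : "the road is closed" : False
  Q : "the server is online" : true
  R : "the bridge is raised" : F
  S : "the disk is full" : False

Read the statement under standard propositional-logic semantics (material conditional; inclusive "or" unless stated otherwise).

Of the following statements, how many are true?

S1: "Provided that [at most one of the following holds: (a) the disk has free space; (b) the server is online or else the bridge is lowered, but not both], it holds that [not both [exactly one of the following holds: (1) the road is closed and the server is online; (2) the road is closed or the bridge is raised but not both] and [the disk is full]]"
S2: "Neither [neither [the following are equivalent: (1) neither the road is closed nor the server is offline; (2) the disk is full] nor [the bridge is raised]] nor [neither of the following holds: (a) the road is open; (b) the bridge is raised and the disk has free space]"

S1: Parsed as (~S nand (Q xor ~R)) -> (((P & Q) xor (P xor R)) nand S)

~S = ~F = T
~R = ~F = T
Q xor ~R = T xor T = F
~S nand (Q xor ~R) = T nand F = T
P & Q = F & T = F
P xor R = F xor F = F
(P & Q) xor (P xor R) = F xor F = F
((P & Q) xor (P xor R)) nand S = F nand F = T
(~S nand (Q xor ~R)) -> (((P & Q) xor (P xor R)) nand S) = T -> T = T
Hence S1 is true.

S2: This is (((P nor ~Q) <-> S) nor R) nor (~P nor (R & ~S)).

~Q = ~T = F
P nor ~Q = F nor F = T
(P nor ~Q) <-> S = T <-> F = F
((P nor ~Q) <-> S) nor R = F nor F = T
~P = ~F = T
~S = ~F = T
R & ~S = F & T = F
~P nor (R & ~S) = T nor F = F
(((P nor ~Q) <-> S) nor R) nor (~P nor (R & ~S)) = T nor F = F
Thus S2 is false.

1 of the 2 statements is true (S1).

1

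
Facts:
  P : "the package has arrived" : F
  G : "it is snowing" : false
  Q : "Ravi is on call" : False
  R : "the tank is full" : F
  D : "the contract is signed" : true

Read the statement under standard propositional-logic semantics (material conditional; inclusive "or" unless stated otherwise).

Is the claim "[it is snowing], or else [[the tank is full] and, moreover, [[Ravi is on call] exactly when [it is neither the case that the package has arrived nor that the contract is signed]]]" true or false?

False.

Values: G=False, R=False, Q=False, P=False, D=True.
In symbols: G or (R and (Q iff (P nor D)))

P nor D = False nor True = False
Q iff (P nor D) = False iff False = True
R and (Q iff (P nor D)) = False and True = False
G or (R and (Q iff (P nor D))) = False or False = False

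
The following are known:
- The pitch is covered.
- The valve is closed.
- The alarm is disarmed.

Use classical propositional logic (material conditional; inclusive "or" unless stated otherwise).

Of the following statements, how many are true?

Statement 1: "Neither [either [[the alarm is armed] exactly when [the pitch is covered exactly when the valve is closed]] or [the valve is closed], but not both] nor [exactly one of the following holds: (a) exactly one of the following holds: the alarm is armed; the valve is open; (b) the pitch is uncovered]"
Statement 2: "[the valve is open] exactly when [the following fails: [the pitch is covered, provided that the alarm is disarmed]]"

Let K = "the alarm is armed" (False), P = "the pitch is covered" (True), D = "the valve is open" (False).

Statement 1: Parsed as ((K iff (P iff not D)) xor not D) nor ((K xor D) xor not P)

not D = not False = True
P iff not D = True iff True = True
K iff (P iff not D) = False iff True = False
not D = not False = True
(K iff (P iff not D)) xor not D = False xor True = True
K xor D = False xor False = False
not P = not True = False
(K xor D) xor not P = False xor False = False
((K iff (P iff not D)) xor not D) nor ((K xor D) xor not P) = True nor False = False
Hence Statement 1 is false.

Statement 2: This is D iff not (not K -> P).

not K = not False = True
not K -> P = True -> True = True
not (not K -> P) = not True = False
D iff not (not K -> P) = False iff False = True
Thus Statement 2 is true.

True statements: 1.

1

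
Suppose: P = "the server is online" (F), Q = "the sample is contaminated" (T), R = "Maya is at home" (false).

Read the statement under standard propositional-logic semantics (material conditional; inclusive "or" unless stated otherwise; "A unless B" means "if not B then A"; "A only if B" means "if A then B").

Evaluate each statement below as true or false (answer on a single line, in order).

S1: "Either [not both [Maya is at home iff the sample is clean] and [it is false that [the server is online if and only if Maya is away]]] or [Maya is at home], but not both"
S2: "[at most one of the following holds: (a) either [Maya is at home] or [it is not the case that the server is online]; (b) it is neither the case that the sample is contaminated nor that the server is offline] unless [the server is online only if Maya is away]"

S1: In symbols: ((R <-> ~Q) nand ~(P <-> ~R)) xor R

~Q = ~T = F
R <-> ~Q = F <-> F = T
~R = ~F = T
P <-> ~R = F <-> T = F
~(P <-> ~R) = ~F = T
(R <-> ~Q) nand ~(P <-> ~R) = T nand T = F
((R <-> ~Q) nand ~(P <-> ~R)) xor R = F xor F = F
Thus S1 is false.

S2: In symbols: ((R | ~P) nand (Q nor ~P)) | (P -> ~R)

~P = ~F = T
R | ~P = F | T = T
~P = ~F = T
Q nor ~P = T nor T = F
(R | ~P) nand (Q nor ~P) = T nand F = T
~R = ~F = T
P -> ~R = F -> T = T
((R | ~P) nand (Q nor ~P)) | (P -> ~R) = T | T = T
Thus S2 is true.

S1 False / S2 True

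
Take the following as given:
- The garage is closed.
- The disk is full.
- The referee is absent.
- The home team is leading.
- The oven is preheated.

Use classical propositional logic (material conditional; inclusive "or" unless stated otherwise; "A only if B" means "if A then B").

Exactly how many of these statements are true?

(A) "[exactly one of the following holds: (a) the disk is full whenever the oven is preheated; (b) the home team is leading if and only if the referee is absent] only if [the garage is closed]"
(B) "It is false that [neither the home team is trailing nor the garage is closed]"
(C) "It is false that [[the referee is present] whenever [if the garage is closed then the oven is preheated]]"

Let U = "the oven is preheated" (T), Q = "the disk is full" (T), S = "the home team is leading" (T), R = "the referee is present" (F), P = "the garage is closed" (T).

(A): Formalization: ((U → Q) ⊕ (S ↔ ¬R)) → P

U → Q = T → T = T
¬R = ¬F = T
S ↔ ¬R = T ↔ T = T
(U → Q) ⊕ (S ↔ ¬R) = T ⊕ T = F
((U → Q) ⊕ (S ↔ ¬R)) → P = F → T = T
Thus (A) is true.

(B): Formalization: ¬(¬S ↓ P)

¬S = ¬T = F
¬S ↓ P = F ↓ T = F
¬(¬S ↓ P) = ¬F = T
Hence (B) is true.

(C): This is ¬((P → U) → R).

P → U = T → T = T
(P → U) → R = T → F = F
¬((P → U) → R) = ¬F = T
Thus (C) is true.

3 of the 3 statements are true ((A), (B), (C)).

3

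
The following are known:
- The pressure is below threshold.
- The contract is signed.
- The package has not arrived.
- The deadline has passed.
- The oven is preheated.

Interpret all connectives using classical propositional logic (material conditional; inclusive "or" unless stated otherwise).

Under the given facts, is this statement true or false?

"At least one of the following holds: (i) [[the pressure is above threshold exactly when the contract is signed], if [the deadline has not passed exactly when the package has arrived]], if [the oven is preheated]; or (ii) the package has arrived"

Let U = "the oven is preheated" (T), S = "the deadline has passed" (T), R = "the package has arrived" (F), P = "the pressure is above threshold" (F), Q = "the contract is signed" (T).
Parsed as (U → ((¬S ↔ R) → (P ↔ Q))) ∨ R

¬S = ¬T = F
¬S ↔ R = F ↔ F = T
P ↔ Q = F ↔ T = F
(¬S ↔ R) → (P ↔ Q) = T → F = F
U → ((¬S ↔ R) → (P ↔ Q)) = T → F = F
(U → ((¬S ↔ R) → (P ↔ Q))) ∨ R = F ∨ F = F

False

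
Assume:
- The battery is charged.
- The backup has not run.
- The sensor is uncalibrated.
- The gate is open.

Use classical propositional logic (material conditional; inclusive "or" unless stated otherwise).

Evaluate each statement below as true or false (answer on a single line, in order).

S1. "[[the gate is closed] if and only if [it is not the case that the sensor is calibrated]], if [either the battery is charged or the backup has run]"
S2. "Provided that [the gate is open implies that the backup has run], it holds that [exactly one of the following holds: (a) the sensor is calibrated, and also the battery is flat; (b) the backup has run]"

S1 False; S2 True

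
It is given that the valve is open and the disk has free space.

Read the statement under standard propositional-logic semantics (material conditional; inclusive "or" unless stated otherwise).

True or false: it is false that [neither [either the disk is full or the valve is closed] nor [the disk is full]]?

Let W = "the disk is full" (F), G = "the valve is open" (T).
This is ~((W | ~G) nor W).

~G = ~T = F
W | ~G = F | F = F
(W | ~G) nor W = F nor F = T
~((W | ~G) nor W) = ~T = F

The statement is false.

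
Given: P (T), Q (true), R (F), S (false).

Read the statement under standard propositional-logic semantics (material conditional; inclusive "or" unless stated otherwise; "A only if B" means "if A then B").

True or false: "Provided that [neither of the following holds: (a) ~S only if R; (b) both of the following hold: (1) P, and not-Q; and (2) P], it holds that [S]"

False

This is ((~S -> R) nor ((P & ~Q) & P)) -> S.

~S = ~F = T
~S -> R = T -> F = F
~Q = ~T = F
P & ~Q = T & F = F
(P & ~Q) & P = F & T = F
(~S -> R) nor ((P & ~Q) & P) = F nor F = T
((~S -> R) nor ((P & ~Q) & P)) -> S = T -> F = F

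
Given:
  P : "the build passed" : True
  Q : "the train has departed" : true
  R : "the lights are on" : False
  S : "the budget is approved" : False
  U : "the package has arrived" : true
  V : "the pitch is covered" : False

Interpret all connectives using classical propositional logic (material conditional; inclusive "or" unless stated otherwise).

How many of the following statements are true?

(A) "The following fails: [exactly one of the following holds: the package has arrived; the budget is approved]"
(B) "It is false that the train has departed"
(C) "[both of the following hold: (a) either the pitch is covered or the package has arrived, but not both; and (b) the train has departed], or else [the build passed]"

1

(A): Formalization: not (U xor S)

U xor S = True xor False = True
not (U xor S) = not True = False
Hence (A) is false.

(B): Formalization: not Q

not Q = not True = False
Hence (B) is false.

(C): In symbols: ((V xor U) and Q) or P

V xor U = False xor True = True
(V xor U) and Q = True and True = True
((V xor U) and Q) or P = True or True = True
So (C) is true.

True statements: 1.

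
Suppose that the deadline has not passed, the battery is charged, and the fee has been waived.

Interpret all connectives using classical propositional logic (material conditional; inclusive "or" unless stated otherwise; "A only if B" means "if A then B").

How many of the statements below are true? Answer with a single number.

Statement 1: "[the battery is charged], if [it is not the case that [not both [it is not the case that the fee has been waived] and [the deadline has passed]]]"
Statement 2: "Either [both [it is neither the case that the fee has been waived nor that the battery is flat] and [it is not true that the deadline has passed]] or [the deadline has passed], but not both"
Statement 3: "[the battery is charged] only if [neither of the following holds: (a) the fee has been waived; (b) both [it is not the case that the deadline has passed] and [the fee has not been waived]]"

Let R = "the fee has been waived" (T), P = "the deadline has passed" (F), Q = "the battery is charged" (T).

Statement 1: In symbols: ~(~R nand P) -> Q

~R = ~T = F
~R nand P = F nand F = T
~(~R nand P) = ~T = F
~(~R nand P) -> Q = F -> T = T
Hence Statement 1 is true.

Statement 2: Parsed as ((R nor ~Q) & ~P) xor P

~Q = ~T = F
R nor ~Q = T nor F = F
~P = ~F = T
(R nor ~Q) & ~P = F & T = F
((R nor ~Q) & ~P) xor P = F xor F = F
Hence Statement 2 is false.

Statement 3: Formalization: Q -> (R nor (~P & ~R))

~P = ~F = T
~R = ~T = F
~P & ~R = T & F = F
R nor (~P & ~R) = T nor F = F
Q -> (R nor (~P & ~R)) = T -> F = F
So Statement 3 is false.

True statements: 1 (Statement 1).

1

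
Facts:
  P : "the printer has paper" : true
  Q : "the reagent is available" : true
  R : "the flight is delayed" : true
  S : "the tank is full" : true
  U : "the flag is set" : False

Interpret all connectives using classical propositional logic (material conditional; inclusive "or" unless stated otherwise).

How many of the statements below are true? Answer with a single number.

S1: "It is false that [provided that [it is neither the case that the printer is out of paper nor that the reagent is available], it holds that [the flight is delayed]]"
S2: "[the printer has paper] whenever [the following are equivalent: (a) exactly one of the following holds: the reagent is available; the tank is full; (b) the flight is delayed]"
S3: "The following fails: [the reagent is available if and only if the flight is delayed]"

S1: Parsed as ~((~P nor Q) -> R)

~P = ~T = F
~P nor Q = F nor T = F
(~P nor Q) -> R = F -> T = T
~((~P nor Q) -> R) = ~T = F
Thus S1 is false.

S2: In symbols: ((Q xor S) <-> R) -> P

Q xor S = T xor T = F
(Q xor S) <-> R = F <-> T = F
((Q xor S) <-> R) -> P = F -> T = T
Hence S2 is true.

S3: Parsed as ~(Q <-> R)

Q <-> R = T <-> T = T
~(Q <-> R) = ~T = F
Thus S3 is false.

Count: 1.

1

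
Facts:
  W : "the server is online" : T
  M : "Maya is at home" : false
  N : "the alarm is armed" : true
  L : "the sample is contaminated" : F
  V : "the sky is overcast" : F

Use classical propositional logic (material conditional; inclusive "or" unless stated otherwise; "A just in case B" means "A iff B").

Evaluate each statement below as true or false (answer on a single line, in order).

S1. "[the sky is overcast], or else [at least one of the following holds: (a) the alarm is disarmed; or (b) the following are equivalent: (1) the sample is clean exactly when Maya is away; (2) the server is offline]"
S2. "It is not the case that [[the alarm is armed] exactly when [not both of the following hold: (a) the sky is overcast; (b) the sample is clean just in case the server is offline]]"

S1: Parsed as V ∨ (¬N ∨ ((¬L ↔ ¬M) ↔ ¬W))

¬N = ¬T = F
¬L = ¬F = T
¬M = ¬F = T
¬L ↔ ¬M = T ↔ T = T
¬W = ¬T = F
(¬L ↔ ¬M) ↔ ¬W = T ↔ F = F
¬N ∨ ((¬L ↔ ¬M) ↔ ¬W) = F ∨ F = F
V ∨ (¬N ∨ ((¬L ↔ ¬M) ↔ ¬W)) = F ∨ F = F
Hence S1 is false.

S2: Formalization: ¬(N ↔ (V ↑ (¬L ↔ ¬W)))

¬L = ¬F = T
¬W = ¬T = F
¬L ↔ ¬W = T ↔ F = F
V ↑ (¬L ↔ ¬W) = F ↑ F = T
N ↔ (V ↑ (¬L ↔ ¬W)) = T ↔ T = T
¬(N ↔ (V ↑ (¬L ↔ ¬W))) = ¬T = F
So S2 is false.

S1 false / S2 false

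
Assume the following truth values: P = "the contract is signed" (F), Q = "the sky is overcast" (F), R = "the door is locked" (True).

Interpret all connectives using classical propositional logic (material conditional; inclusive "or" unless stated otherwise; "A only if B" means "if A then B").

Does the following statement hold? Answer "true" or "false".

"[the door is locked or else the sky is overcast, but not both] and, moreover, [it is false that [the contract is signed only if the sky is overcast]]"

Parsed as (R ⊕ Q) ∧ ¬(P → Q)

R ⊕ Q = T ⊕ F = T
P → Q = F → F = T
¬(P → Q) = ¬T = F
(R ⊕ Q) ∧ ¬(P → Q) = T ∧ F = F

False.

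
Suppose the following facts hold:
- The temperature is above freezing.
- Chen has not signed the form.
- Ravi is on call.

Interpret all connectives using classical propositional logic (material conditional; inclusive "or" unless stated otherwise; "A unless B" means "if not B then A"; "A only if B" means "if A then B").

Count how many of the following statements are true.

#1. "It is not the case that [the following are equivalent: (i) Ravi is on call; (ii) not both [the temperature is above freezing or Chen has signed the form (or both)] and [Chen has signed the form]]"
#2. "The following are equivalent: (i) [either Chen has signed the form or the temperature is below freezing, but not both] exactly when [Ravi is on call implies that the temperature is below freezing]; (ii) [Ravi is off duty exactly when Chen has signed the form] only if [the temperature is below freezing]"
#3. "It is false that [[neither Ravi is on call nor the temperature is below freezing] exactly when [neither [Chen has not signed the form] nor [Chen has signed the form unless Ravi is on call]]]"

Let W = "Ravi is on call" (T), L = "the temperature is below freezing" (F), Q = "Chen has signed the form" (F).

#1: Formalization: ~(W <-> ((~L | Q) nand Q))

~L = ~F = T
~L | Q = T | F = T
(~L | Q) nand Q = T nand F = T
W <-> ((~L | Q) nand Q) = T <-> T = T
~(W <-> ((~L | Q) nand Q)) = ~T = F
So #1 is false.

#2: In symbols: ((Q xor L) <-> (W -> L)) <-> ((~W <-> Q) -> L)

Q xor L = F xor F = F
W -> L = T -> F = F
(Q xor L) <-> (W -> L) = F <-> F = T
~W = ~T = F
~W <-> Q = F <-> F = T
(~W <-> Q) -> L = T -> F = F
((Q xor L) <-> (W -> L)) <-> ((~W <-> Q) -> L) = T <-> F = F
Hence #2 is false.

#3: Formalization: ~((W nor L) <-> (~Q nor (Q | W)))

W nor L = T nor F = F
~Q = ~F = T
Q | W = F | T = T
~Q nor (Q | W) = T nor T = F
(W nor L) <-> (~Q nor (Q | W)) = F <-> F = T
~((W nor L) <-> (~Q nor (Q | W))) = ~T = F
Thus #3 is false.

0 of the 3 statements are true (none).

0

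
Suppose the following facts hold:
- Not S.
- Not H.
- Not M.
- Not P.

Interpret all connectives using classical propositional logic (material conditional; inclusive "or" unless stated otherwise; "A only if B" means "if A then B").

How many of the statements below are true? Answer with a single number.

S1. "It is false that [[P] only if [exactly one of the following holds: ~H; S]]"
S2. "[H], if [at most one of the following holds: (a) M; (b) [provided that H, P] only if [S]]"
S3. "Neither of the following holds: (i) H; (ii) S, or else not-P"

0

S1: Parsed as ~(P -> (~H xor S))

~H = ~F = T
~H xor S = T xor F = T
P -> (~H xor S) = F -> T = T
~(P -> (~H xor S)) = ~T = F
So S1 is false.

S2: In symbols: (M nand ((H -> P) -> S)) -> H

H -> P = F -> F = T
(H -> P) -> S = T -> F = F
M nand ((H -> P) -> S) = F nand F = T
(M nand ((H -> P) -> S)) -> H = T -> F = F
Hence S2 is false.

S3: Formalization: H nor (S | ~P)

~P = ~F = T
S | ~P = F | T = T
H nor (S | ~P) = F nor T = F
Thus S3 is false.

0 of the 3 statements are true (none).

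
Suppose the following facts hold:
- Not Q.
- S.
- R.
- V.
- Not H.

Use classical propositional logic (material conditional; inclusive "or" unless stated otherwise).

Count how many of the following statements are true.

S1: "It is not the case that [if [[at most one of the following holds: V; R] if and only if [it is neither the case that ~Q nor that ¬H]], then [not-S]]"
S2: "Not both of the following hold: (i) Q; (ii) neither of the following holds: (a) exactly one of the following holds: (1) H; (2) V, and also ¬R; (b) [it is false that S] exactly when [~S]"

2

S1: In symbols: not (((V nand R) iff (not Q nor not H)) -> not S)

V nand R = True nand True = False
not Q = not False = True
not H = not False = True
not Q nor not H = True nor True = False
(V nand R) iff (not Q nor not H) = False iff False = True
not S = not True = False
((V nand R) iff (not Q nor not H)) -> not S = True -> False = False
not (((V nand R) iff (not Q nor not H)) -> not S) = not False = True
So S1 is true.

S2: This is Q nand ((H xor (V and not R)) nor (not S iff not S)).

not R = not True = False
V and not R = True and False = False
H xor (V and not R) = False xor False = False
not S = not True = False
not S = not True = False
not S iff not S = False iff False = True
(H xor (V and not R)) nor (not S iff not S) = False nor True = False
Q nand ((H xor (V and not R)) nor (not S iff not S)) = False nand False = True
Hence S2 is true.

Count: 2.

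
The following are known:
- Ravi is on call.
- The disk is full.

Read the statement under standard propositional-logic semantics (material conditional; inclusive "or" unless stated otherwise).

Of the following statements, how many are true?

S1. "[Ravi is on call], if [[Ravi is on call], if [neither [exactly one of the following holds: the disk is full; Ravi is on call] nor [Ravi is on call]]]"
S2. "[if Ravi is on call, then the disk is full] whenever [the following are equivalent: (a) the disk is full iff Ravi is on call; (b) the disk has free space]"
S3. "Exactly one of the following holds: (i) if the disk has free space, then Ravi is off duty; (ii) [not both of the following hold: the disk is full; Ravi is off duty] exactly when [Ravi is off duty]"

Let Q = "the disk is full" (True), P = "Ravi is on call" (True).

S1: Parsed as (((Q xor P) nor P) -> P) -> P

Q xor P = True xor True = False
(Q xor P) nor P = False nor True = False
((Q xor P) nor P) -> P = False -> True = True
(((Q xor P) nor P) -> P) -> P = True -> True = True
Hence S1 is true.

S2: Parsed as ((Q iff P) iff not Q) -> (P -> Q)

Q iff P = True iff True = True
not Q = not True = False
(Q iff P) iff not Q = True iff False = False
P -> Q = True -> True = True
((Q iff P) iff not Q) -> (P -> Q) = False -> True = True
Hence S2 is true.

S3: Parsed as (not Q -> not P) xor ((Q nand not P) iff not P)

not Q = not True = False
not P = not True = False
not Q -> not P = False -> False = True
not P = not True = False
Q nand not P = True nand False = True
not P = not True = False
(Q nand not P) iff not P = True iff False = False
(not Q -> not P) xor ((Q nand not P) iff not P) = True xor False = True
So S3 is true.

True statements: 3 (S1, S2, S3).

3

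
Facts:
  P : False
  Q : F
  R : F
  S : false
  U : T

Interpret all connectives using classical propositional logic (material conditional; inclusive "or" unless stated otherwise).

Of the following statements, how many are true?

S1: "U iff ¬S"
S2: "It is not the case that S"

2

S1: In symbols: U <-> ~S

~S = ~F = T
U <-> ~S = T <-> T = T
Thus S1 is true.

S2: This is ~S.

~S = ~F = T
Thus S2 is true.

True statements: 2.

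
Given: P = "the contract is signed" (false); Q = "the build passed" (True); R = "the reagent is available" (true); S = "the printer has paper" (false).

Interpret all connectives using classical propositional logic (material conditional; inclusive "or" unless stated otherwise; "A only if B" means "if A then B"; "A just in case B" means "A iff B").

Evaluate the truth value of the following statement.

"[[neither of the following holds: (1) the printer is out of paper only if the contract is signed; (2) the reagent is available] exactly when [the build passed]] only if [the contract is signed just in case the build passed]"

Values: S=False, P=False, R=True, Q=True.
Parsed as (((not S -> P) nor R) iff Q) -> (P iff Q)

not S = not False = True
not S -> P = True -> False = False
(not S -> P) nor R = False nor True = False
((not S -> P) nor R) iff Q = False iff True = False
P iff Q = False iff True = False
(((not S -> P) nor R) iff Q) -> (P iff Q) = False -> False = True

True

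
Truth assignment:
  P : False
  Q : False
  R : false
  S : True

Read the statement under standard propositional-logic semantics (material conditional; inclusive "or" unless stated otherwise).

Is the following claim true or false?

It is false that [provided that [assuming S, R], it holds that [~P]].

False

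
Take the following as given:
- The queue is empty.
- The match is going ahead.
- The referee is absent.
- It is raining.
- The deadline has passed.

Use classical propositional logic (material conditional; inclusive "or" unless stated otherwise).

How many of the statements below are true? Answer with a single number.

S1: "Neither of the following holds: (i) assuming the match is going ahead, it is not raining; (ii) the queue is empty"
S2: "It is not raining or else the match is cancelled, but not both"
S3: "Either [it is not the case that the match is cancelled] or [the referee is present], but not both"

1

Let U = "the match is cancelled" (F), L = "it is raining" (T), D = "the queue is empty" (T), M = "the referee is present" (F).

S1: This is (¬U → ¬L) ↓ D.

¬U = ¬F = T
¬L = ¬T = F
¬U → ¬L = T → F = F
(¬U → ¬L) ↓ D = F ↓ T = F
Hence S1 is false.

S2: This is ¬L ⊕ U.

¬L = ¬T = F
¬L ⊕ U = F ⊕ F = F
Thus S2 is false.

S3: Formalization: ¬U ⊕ M

¬U = ¬F = T
¬U ⊕ M = T ⊕ F = T
Thus S3 is true.

Count: 1.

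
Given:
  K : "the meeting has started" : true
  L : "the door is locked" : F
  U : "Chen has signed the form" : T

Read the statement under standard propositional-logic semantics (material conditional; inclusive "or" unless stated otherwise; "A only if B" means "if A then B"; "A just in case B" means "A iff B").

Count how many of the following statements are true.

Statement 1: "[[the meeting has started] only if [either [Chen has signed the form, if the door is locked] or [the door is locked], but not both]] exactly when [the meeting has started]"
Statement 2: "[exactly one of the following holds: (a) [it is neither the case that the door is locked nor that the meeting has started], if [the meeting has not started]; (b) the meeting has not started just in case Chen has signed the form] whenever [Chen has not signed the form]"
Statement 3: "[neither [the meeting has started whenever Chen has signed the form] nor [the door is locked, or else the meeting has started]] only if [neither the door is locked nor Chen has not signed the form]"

3

Statement 1: Parsed as (K -> ((L -> U) xor L)) iff K

L -> U = False -> True = True
(L -> U) xor L = True xor False = True
K -> ((L -> U) xor L) = True -> True = True
(K -> ((L -> U) xor L)) iff K = True iff True = True
Hence Statement 1 is true.

Statement 2: This is not U -> ((not K -> (L nor K)) xor (not K iff U)).

not U = not True = False
not K = not True = False
L nor K = False nor True = False
not K -> (L nor K) = False -> False = True
not K = not True = False
not K iff U = False iff True = False
(not K -> (L nor K)) xor (not K iff U) = True xor False = True
not U -> ((not K -> (L nor K)) xor (not K iff U)) = False -> True = True
Thus Statement 2 is true.

Statement 3: In symbols: ((U -> K) nor (L or K)) -> (L nor not U)

U -> K = True -> True = True
L or K = False or True = True
(U -> K) nor (L or K) = True nor True = False
not U = not True = False
L nor not U = False nor False = True
((U -> K) nor (L or K)) -> (L nor not U) = False -> True = True
Hence Statement 3 is true.

Count: 3.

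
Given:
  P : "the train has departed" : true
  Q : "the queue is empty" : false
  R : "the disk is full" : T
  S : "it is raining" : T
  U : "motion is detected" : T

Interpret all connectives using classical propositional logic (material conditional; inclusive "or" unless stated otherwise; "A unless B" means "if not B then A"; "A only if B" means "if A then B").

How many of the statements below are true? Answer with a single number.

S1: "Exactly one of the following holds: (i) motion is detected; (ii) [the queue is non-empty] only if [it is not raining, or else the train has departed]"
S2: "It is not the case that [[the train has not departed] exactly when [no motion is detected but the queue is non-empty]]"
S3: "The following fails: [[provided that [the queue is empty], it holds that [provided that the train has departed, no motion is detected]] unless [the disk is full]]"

S1: Parsed as U ⊕ (¬Q → (¬S ∨ P))

¬Q = ¬F = T
¬S = ¬T = F
¬S ∨ P = F ∨ T = T
¬Q → (¬S ∨ P) = T → T = T
U ⊕ (¬Q → (¬S ∨ P)) = T ⊕ T = F
Hence S1 is false.

S2: Formalization: ¬(¬P ↔ (¬U ∧ ¬Q))

¬P = ¬T = F
¬U = ¬T = F
¬Q = ¬F = T
¬U ∧ ¬Q = F ∧ T = F
¬P ↔ (¬U ∧ ¬Q) = F ↔ F = T
¬(¬P ↔ (¬U ∧ ¬Q)) = ¬T = F
So S2 is false.

S3: In symbols: ¬((Q → (P → ¬U)) ∨ R)

¬U = ¬T = F
P → ¬U = T → F = F
Q → (P → ¬U) = F → F = T
(Q → (P → ¬U)) ∨ R = T ∨ T = T
¬((Q → (P → ¬U)) ∨ R) = ¬T = F
So S3 is false.

True statements: 0 (none).

0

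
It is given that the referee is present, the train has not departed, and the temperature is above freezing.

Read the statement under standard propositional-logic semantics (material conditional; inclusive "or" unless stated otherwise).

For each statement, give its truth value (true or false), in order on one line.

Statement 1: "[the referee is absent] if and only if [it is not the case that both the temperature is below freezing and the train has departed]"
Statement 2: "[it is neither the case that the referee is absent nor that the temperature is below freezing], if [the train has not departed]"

Let D = "the referee is present" (T), W = "the temperature is below freezing" (F), L = "the train has departed" (F).

Statement 1: In symbols: ¬D ↔ (W ↑ L)

¬D = ¬T = F
W ↑ L = F ↑ F = T
¬D ↔ (W ↑ L) = F ↔ T = F
Thus Statement 1 is false.

Statement 2: This is ¬L → (¬D ↓ W).

¬L = ¬F = T
¬D = ¬T = F
¬D ↓ W = F ↓ F = T
¬L → (¬D ↓ W) = T → T = T
Thus Statement 2 is true.

Statement 1 F; Statement 2 T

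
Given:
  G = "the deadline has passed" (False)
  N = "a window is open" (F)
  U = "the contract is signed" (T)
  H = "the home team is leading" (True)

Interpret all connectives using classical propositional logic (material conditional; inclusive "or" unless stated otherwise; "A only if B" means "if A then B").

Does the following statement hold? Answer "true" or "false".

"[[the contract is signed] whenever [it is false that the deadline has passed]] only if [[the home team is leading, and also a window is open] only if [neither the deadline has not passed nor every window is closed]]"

True.

In symbols: (¬G → U) → ((H ∧ N) → (¬G ↓ ¬N))

¬G = ¬F = T
¬G → U = T → T = T
H ∧ N = T ∧ F = F
¬G = ¬F = T
¬N = ¬F = T
¬G ↓ ¬N = T ↓ T = F
(H ∧ N) → (¬G ↓ ¬N) = F → F = T
(¬G → U) → ((H ∧ N) → (¬G ↓ ¬N)) = T → T = T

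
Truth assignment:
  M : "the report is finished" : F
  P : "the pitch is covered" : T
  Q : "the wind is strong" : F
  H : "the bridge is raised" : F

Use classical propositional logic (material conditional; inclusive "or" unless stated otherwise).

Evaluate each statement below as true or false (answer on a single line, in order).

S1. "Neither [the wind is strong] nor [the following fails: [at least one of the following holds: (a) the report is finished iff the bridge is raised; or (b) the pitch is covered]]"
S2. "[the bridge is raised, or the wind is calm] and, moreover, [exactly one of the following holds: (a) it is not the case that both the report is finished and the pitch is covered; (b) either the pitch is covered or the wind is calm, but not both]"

S1 T / S2 T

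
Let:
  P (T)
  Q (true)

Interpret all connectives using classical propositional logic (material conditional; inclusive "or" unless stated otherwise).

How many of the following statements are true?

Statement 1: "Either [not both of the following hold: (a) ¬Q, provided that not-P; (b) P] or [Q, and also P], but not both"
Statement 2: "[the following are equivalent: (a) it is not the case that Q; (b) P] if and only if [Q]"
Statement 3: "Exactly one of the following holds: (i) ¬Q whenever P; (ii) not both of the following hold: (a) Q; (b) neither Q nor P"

Statement 1: This is ((~P -> ~Q) nand P) xor (Q & P).

~P = ~T = F
~Q = ~T = F
~P -> ~Q = F -> F = T
(~P -> ~Q) nand P = T nand T = F
Q & P = T & T = T
((~P -> ~Q) nand P) xor (Q & P) = F xor T = T
So Statement 1 is true.

Statement 2: This is (~Q <-> P) <-> Q.

~Q = ~T = F
~Q <-> P = F <-> T = F
(~Q <-> P) <-> Q = F <-> T = F
Hence Statement 2 is false.

Statement 3: Parsed as (P -> ~Q) xor (Q nand (Q nor P))

~Q = ~T = F
P -> ~Q = T -> F = F
Q nor P = T nor T = F
Q nand (Q nor P) = T nand F = T
(P -> ~Q) xor (Q nand (Q nor P)) = F xor T = T
So Statement 3 is true.

Count: 2.

2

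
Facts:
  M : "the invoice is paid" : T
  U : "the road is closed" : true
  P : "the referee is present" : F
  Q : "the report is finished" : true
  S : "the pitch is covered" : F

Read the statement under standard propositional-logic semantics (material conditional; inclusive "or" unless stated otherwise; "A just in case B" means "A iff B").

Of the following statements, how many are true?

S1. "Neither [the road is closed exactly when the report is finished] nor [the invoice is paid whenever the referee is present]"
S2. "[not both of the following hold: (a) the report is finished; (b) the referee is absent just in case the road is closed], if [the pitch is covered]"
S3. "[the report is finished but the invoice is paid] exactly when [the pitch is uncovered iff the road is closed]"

S1: In symbols: (U ↔ Q) ↓ (P → M)

U ↔ Q = T ↔ T = T
P → M = F → T = T
(U ↔ Q) ↓ (P → M) = T ↓ T = F
Thus S1 is false.

S2: This is S → (Q ↑ (¬P ↔ U)).

¬P = ¬F = T
¬P ↔ U = T ↔ T = T
Q ↑ (¬P ↔ U) = T ↑ T = F
S → (Q ↑ (¬P ↔ U)) = F → F = T
So S2 is true.

S3: Parsed as (Q ∧ M) ↔ (¬S ↔ U)

Q ∧ M = T ∧ T = T
¬S = ¬F = T
¬S ↔ U = T ↔ T = T
(Q ∧ M) ↔ (¬S ↔ U) = T ↔ T = T
Hence S3 is true.

2 of the 3 statements are true (S2, S3).

2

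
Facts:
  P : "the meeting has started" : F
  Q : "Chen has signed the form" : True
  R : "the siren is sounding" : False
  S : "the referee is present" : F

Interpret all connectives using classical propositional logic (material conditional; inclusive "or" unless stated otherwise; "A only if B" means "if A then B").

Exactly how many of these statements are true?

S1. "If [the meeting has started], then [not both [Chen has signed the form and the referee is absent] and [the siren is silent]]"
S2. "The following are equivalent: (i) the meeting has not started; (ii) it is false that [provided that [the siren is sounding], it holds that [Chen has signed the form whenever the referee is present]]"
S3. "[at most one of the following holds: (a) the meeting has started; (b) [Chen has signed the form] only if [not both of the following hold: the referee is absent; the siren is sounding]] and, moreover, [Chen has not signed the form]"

S1: Formalization: P -> ((Q & ~S) nand ~R)

~S = ~F = T
Q & ~S = T & T = T
~R = ~F = T
(Q & ~S) nand ~R = T nand T = F
P -> ((Q & ~S) nand ~R) = F -> F = T
Hence S1 is true.

S2: Formalization: ~P <-> ~(R -> (S -> Q))

~P = ~F = T
S -> Q = F -> T = T
R -> (S -> Q) = F -> T = T
~(R -> (S -> Q)) = ~T = F
~P <-> ~(R -> (S -> Q)) = T <-> F = F
So S2 is false.

S3: This is (P nand (Q -> (~S nand R))) & ~Q.

~S = ~F = T
~S nand R = T nand F = T
Q -> (~S nand R) = T -> T = T
P nand (Q -> (~S nand R)) = F nand T = T
~Q = ~T = F
(P nand (Q -> (~S nand R))) & ~Q = T & F = F
Thus S3 is false.

True statements: 1.

1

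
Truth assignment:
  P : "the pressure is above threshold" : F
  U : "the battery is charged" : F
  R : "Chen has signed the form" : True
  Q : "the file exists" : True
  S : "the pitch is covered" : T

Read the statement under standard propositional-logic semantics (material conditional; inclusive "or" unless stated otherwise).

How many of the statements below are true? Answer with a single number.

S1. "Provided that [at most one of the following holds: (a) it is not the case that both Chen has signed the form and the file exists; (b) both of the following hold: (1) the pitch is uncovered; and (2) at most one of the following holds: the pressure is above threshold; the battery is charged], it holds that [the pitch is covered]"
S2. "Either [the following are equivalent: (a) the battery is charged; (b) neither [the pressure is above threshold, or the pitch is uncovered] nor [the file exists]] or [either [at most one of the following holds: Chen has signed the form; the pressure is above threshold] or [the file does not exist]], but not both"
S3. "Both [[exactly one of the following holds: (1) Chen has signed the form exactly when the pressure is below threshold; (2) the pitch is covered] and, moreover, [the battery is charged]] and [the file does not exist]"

1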